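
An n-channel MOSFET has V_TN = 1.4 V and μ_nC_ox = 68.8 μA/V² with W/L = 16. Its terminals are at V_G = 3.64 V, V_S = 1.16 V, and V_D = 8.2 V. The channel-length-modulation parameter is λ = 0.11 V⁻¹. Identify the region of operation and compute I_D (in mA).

V_GS = V_G − V_S = 3.64 − 1.16 = 2.48 V; V_DS = V_D − V_S = 8.2 − 1.16 = 7.04 V.
k_n = μ_nC_ox · (W/L) = 1.101 mA/V².
V_ov = V_GS − V_TN = 2.48 − 1.4 = 1.08 V.
Since V_DS = 7.04 V ≥ V_ov = 1.08 V, the device is in saturation.
I_D = ½ k_n V_ov² (1 + λ V_DS) = 0.5 × 1.101 × 1.08² × (1 + 0.11 × 7.04) = 1.14 mA.

Saturation; I_D = 1.14 mA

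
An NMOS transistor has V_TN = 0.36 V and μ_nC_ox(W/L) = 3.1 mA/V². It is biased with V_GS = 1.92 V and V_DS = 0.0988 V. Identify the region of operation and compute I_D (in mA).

V_ov = V_GS − V_TN = 1.92 − 0.36 = 1.56 V.
Since V_DS = 0.0988 V < V_ov = 1.56 V, the device is in the triode region.
I_D = k_n [V_ov · V_DS − ½ V_DS²] = 3.1 × [1.56 × 0.0988 − 0.5 × 0.0988²] = 0.463 mA.

Triode; I_D = 0.463 mA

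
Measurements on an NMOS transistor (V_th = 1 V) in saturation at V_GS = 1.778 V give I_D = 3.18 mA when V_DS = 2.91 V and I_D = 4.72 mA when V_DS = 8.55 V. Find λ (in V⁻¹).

λ = 0.114 V⁻¹

With V_GS fixed, I_D ∝ (1 + λ V_DS) in saturation, so I_D2/I_D1 = (1 + λ V_DS2)/(1 + λ V_DS1).
4.72/3.18 = 1.484 = (1 + 8.55 λ)/(1 + 2.91 λ).
Solving: λ (I_D1 V_DS2 − I_D2 V_DS1) = I_D2 − I_D1, so λ = (4.72 − 3.18) / (3.18 × 8.55 − 4.72 × 2.91) = 1.54 / 13.5 = 0.114 V⁻¹.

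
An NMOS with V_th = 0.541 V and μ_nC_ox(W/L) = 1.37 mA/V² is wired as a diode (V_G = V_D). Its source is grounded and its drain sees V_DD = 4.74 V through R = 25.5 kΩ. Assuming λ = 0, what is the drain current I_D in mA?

With gate tied to drain, V_GS = V_DS ≥ V_GS − V_th, so the device is in saturation.
KCL at the drain: ½ k_n (V_GS − V_th)² = (V_DD − V_GS)/R.
Let x = V_GS − 0.541. Then 17.5 x² + x − 4.199 = 0, giving x = 0.463 V (positive root), so V_GS = 1 V.
I_D = (V_DD − V_GS)/R = (4.74 − 1) / 25.5 = 0.147 mA.

I_D = 0.147 mA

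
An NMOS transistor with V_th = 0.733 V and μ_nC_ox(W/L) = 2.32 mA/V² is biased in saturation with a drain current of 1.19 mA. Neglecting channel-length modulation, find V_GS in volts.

In saturation I_D = ½ k_n (V_GS − V_th)², so V_GS − V_th = √(2 I_D / k_n) = √(2 × 1.19 / 2.32) = 1.01 V.
V_GS = 0.733 + 1.01 = 1.75 V.

V_GS = 1.75 V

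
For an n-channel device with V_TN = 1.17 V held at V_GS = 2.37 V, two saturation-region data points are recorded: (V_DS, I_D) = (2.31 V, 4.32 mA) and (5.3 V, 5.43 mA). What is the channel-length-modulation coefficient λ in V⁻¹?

With V_GS fixed, I_D ∝ (1 + λ V_DS) in saturation, so I_D2/I_D1 = (1 + λ V_DS2)/(1 + λ V_DS1).
5.43/4.32 = 1.257 = (1 + 5.3 λ)/(1 + 2.31 λ).
Solving: λ (I_D1 V_DS2 − I_D2 V_DS1) = I_D2 − I_D1, so λ = (5.43 − 4.32) / (4.32 × 5.3 − 5.43 × 2.31) = 1.11 / 10.4 = 0.107 V⁻¹.

λ = 0.107 V⁻¹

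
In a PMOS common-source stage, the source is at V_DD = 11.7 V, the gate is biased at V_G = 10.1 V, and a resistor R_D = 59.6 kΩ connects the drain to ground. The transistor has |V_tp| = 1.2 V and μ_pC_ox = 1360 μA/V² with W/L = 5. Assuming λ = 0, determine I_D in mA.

I_D = 0.195 mA

V_SG = V_DD − V_G = 11.7 − 10.1 = 1.6 V, so V_ov = 1.6 − 1.2 = 0.4 V.
k_p = μ_pC_ox · (W/L) = 6.8 mA/V².
Assume saturation: I_D = ½ k_p V_ov² = 0.5 × 6.8 × 0.4² = 0.544 mA, giving V_SD = V_DD − I_D R_D = 11.7 − 0.544 × 59.6 = -20.7 V.
But -20.7 V < V_ov = 0.4 V, so the device is actually in triode.
In triode I_D = k_p[V_ov V_SD − ½ V_SD²] and I_D = (V_DD − V_SD)/R_D. Equating: 203 V_SD² − 163.1 V_SD + 11.7 = 0, giving V_SD = 0.0796 V (the root below V_ov).
I_D = (11.7 − 0.0796) / 59.6 = 0.195 mA.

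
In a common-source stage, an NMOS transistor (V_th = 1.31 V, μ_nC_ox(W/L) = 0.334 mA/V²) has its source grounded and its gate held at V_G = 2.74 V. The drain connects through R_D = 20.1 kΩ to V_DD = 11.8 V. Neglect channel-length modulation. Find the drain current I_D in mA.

V_GS = V_G = 2.74 V, so V_ov = 2.74 − 1.31 = 1.43 V.
Assume saturation: I_D = ½ k_n V_ov² = 0.5 × 0.334 × 1.43² = 0.341 mA, giving V_DS = V_DD − I_D R_D = 11.8 − 0.341 × 20.1 = 4.94 V.
V_DS = 4.94 V ≥ V_ov = 1.43 V, confirming saturation.

I_D = 0.341 mA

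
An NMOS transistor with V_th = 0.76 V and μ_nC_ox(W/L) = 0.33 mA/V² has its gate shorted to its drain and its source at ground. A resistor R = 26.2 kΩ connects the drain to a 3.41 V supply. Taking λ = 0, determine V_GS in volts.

With gate tied to drain, V_GS = V_DS ≥ V_GS − V_th, so the device is in saturation.
KCL at the drain: ½ k_n (V_GS − V_th)² = (V_DD − V_GS)/R.
Let x = V_GS − 0.76. Then 4.32 x² + x − 2.65 = 0, giving x = 0.676 V (positive root), so V_GS = 1.44 V.
I_D = (V_DD − V_GS)/R = (3.41 − 1.44) / 26.2 = 0.0754 mA.

V_GS = 1.44 V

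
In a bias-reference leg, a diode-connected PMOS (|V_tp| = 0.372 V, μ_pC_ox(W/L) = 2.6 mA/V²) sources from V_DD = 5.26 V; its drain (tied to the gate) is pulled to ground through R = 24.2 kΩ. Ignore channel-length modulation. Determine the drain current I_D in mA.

I_D = 0.186 mA

With gate tied to drain, V_SG = V_SD ≥ V_SG − |V_tp|, so the device is in saturation.
KCL at the drain: ½ k_p (V_SG − |V_tp|)² = (V_DD − V_SG)/R.
Let x = V_SG − 0.372. Then 31.5 x² + x − 4.888 = 0, giving x = 0.379 V (positive root), so V_SG = 0.751 V.
I_D = (V_DD − V_SG)/R = (5.26 − 0.751) / 24.2 = 0.186 mA.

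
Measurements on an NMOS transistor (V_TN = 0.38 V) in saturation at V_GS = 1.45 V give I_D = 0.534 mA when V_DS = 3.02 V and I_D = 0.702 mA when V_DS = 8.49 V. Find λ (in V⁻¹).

λ = 0.0696 V⁻¹

With V_GS fixed, I_D ∝ (1 + λ V_DS) in saturation, so I_D2/I_D1 = (1 + λ V_DS2)/(1 + λ V_DS1).
0.702/0.534 = 1.315 = (1 + 8.49 λ)/(1 + 3.02 λ).
Solving: λ (I_D1 V_DS2 − I_D2 V_DS1) = I_D2 − I_D1, so λ = (0.702 − 0.534) / (0.534 × 8.49 − 0.702 × 3.02) = 0.168 / 2.41 = 0.0696 V⁻¹.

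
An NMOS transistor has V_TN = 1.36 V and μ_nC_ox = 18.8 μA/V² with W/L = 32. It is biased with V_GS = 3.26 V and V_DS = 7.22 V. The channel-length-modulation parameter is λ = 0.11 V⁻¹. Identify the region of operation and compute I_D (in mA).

k_n = μ_nC_ox · (W/L) = 0.6016 mA/V².
V_ov = V_GS − V_TN = 3.26 − 1.36 = 1.9 V.
Since V_DS = 7.22 V ≥ V_ov = 1.9 V, the device is in saturation.
I_D = ½ k_n V_ov² (1 + λ V_DS) = 0.5 × 0.6016 × 1.9² × (1 + 0.11 × 7.22) = 1.95 mA.

Saturation; I_D = 1.95 mA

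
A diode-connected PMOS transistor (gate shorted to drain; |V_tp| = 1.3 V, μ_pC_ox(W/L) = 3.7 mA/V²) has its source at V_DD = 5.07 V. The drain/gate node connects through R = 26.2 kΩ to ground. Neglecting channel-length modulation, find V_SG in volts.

V_SG = 1.57 V

With gate tied to drain, V_SG = V_SD ≥ V_SG − |V_tp|, so the device is in saturation.
KCL at the drain: ½ k_p (V_SG − |V_tp|)² = (V_DD − V_SG)/R.
Let x = V_SG − 1.3. Then 48.5 x² + x − 3.77 = 0, giving x = 0.269 V (positive root), so V_SG = 1.57 V.
I_D = (V_DD − V_SG)/R = (5.07 − 1.57) / 26.2 = 0.134 mA.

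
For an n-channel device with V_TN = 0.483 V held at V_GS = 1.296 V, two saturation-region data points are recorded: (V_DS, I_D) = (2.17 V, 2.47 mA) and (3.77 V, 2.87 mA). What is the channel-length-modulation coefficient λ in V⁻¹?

With V_GS fixed, I_D ∝ (1 + λ V_DS) in saturation, so I_D2/I_D1 = (1 + λ V_DS2)/(1 + λ V_DS1).
2.87/2.47 = 1.162 = (1 + 3.77 λ)/(1 + 2.17 λ).
Solving: λ (I_D1 V_DS2 − I_D2 V_DS1) = I_D2 − I_D1, so λ = (2.87 − 2.47) / (2.47 × 3.77 − 2.87 × 2.17) = 0.4 / 3.08 = 0.13 V⁻¹.

λ = 0.130 V⁻¹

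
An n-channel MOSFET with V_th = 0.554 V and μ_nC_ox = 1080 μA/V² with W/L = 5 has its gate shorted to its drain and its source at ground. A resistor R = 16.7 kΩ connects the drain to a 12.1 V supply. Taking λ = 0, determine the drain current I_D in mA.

I_D = 0.662 mA

With gate tied to drain, V_GS = V_DS ≥ V_GS − V_th, so the device is in saturation.
k_n = μ_nC_ox · (W/L) = 5.4 mA/V².
KCL at the drain: ½ k_n (V_GS − V_th)² = (V_DD − V_GS)/R.
Let x = V_GS − 0.554. Then 45.1 x² + x − 11.55 = 0, giving x = 0.495 V (positive root), so V_GS = 1.05 V.
I_D = (V_DD − V_GS)/R = (12.1 − 1.05) / 16.7 = 0.662 mA.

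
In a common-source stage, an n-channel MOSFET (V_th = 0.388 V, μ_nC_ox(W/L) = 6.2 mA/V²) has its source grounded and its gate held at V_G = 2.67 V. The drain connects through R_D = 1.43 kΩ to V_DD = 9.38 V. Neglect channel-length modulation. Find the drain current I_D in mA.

V_GS = V_G = 2.67 V, so V_ov = 2.67 − 0.388 = 2.28 V.
Assume saturation: I_D = ½ k_n V_ov² = 0.5 × 6.2 × 2.28² = 16.1 mA, giving V_DS = V_DD − I_D R_D = 9.38 − 16.1 × 1.43 = -13.7 V.
But -13.7 V < V_ov = 2.28 V, so the device is actually in triode.
In triode I_D = k_n[V_ov V_DS − ½ V_DS²] and I_D = (V_DD − V_DS)/R_D. Equating: 4.43 V_DS² − 21.23 V_DS + 9.38 = 0, giving V_DS = 0.492 V (the root below V_ov).
I_D = (9.38 − 0.492) / 1.43 = 6.22 mA.

I_D = 6.22 mA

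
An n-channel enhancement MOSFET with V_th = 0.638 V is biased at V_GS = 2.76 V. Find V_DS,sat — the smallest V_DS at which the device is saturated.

The boundary between triode and saturation is V_DS = V_GS − V_th = V_ov.
V_ov = 2.76 − 0.638 = 2.12 V.

V_DS,sat = 2.12 V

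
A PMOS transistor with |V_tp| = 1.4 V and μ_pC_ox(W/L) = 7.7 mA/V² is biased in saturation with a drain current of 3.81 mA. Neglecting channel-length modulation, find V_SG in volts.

V_SG = 2.39 V

In saturation I_D = ½ k_p (V_SG − |V_tp|)², so V_SG − |V_tp| = √(2 I_D / k_p) = √(2 × 3.81 / 7.7) = 0.995 V.
V_SG = 1.4 + 0.995 = 2.39 V.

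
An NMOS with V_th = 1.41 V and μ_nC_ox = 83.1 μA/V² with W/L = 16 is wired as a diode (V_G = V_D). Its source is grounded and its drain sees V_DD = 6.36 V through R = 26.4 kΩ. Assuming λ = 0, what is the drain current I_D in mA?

With gate tied to drain, V_GS = V_DS ≥ V_GS − V_th, so the device is in saturation.
k_n = μ_nC_ox · (W/L) = 1.33 mA/V².
KCL at the drain: ½ k_n (V_GS − V_th)² = (V_DD − V_GS)/R.
Let x = V_GS − 1.41. Then 17.6 x² + x − 4.95 = 0, giving x = 0.503 V (positive root), so V_GS = 1.91 V.
I_D = (V_DD − V_GS)/R = (6.36 − 1.91) / 26.4 = 0.168 mA.

I_D = 0.168 mA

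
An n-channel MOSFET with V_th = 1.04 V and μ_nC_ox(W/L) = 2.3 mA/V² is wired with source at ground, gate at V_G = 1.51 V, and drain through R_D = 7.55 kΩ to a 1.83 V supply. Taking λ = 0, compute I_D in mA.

V_GS = V_G = 1.51 V, so V_ov = 1.51 − 1.04 = 0.47 V.
Assume saturation: I_D = ½ k_n V_ov² = 0.5 × 2.3 × 0.47² = 0.254 mA, giving V_DS = V_DD − I_D R_D = 1.83 − 0.254 × 7.55 = -0.088 V.
But -0.088 V < V_ov = 0.47 V, so the device is actually in triode.
In triode I_D = k_n[V_ov V_DS − ½ V_DS²] and I_D = (V_DD − V_DS)/R_D. Equating: 8.68 V_DS² − 9.162 V_DS + 1.83 = 0, giving V_DS = 0.268 V (the root below V_ov).
I_D = (1.83 − 0.268) / 7.55 = 0.207 mA.

I_D = 0.207 mA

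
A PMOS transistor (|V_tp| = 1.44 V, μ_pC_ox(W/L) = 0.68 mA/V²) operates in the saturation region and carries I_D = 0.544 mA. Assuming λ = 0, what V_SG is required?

In saturation I_D = ½ k_p (V_SG − |V_tp|)², so V_SG − |V_tp| = √(2 I_D / k_p) = √(2 × 0.544 / 0.68) = 1.26 V.
V_SG = 1.44 + 1.26 = 2.7 V.

V_SG = 2.70 V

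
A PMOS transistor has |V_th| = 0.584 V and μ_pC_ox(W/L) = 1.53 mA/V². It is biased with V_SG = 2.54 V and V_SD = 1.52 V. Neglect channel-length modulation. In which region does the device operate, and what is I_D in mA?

V_ov = V_SG − |V_th| = 2.54 − 0.584 = 1.96 V.
Since V_SD = 1.52 V < V_ov = 1.96 V, the device is in the triode region.
I_D = k_p [V_ov · V_SD − ½ V_SD²] = 1.53 × [1.96 × 1.52 − 0.5 × 1.52²] = 2.78 mA.

Triode; I_D = 2.78 mA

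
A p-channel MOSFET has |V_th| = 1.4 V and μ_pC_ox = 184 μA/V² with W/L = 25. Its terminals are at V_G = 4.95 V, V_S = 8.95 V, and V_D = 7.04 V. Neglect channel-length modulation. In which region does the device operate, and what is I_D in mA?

Triode; I_D = 14.5 mA

V_SG = V_S − V_G = 8.95 − 4.95 = 4 V; V_SD = V_S − V_D = 8.95 − 7.04 = 1.91 V.
k_p = μ_pC_ox · (W/L) = 4.6 mA/V².
V_ov = V_SG − |V_th| = 4 − 1.4 = 2.6 V.
Since V_SD = 1.91 V < V_ov = 2.6 V, the device is in the triode region.
I_D = k_p [V_ov · V_SD − ½ V_SD²] = 4.6 × [2.6 × 1.91 − 0.5 × 1.91²] = 14.5 mA.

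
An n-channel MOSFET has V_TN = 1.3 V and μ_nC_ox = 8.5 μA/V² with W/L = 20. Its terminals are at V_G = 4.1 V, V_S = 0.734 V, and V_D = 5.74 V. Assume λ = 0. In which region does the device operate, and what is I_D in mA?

Saturation; I_D = 0.363 mA

V_GS = V_G − V_S = 4.1 − 0.734 = 3.37 V; V_DS = V_D − V_S = 5.74 − 0.734 = 5.01 V.
k_n = μ_nC_ox · (W/L) = 0.17 mA/V².
V_ov = V_GS − V_TN = 3.37 − 1.3 = 2.07 V.
Since V_DS = 5.01 V ≥ V_ov = 2.07 V, the device is in saturation.
I_D = ½ k_n V_ov² = 0.5 × 0.17 × 2.07² = 0.363 mA.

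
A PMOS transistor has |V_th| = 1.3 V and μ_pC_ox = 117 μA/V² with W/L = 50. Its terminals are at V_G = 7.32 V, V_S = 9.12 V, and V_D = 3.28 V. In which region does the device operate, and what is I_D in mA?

Saturation; I_D = 0.731 mA

V_SG = V_S − V_G = 9.12 − 7.32 = 1.8 V; V_SD = V_S − V_D = 9.12 − 3.28 = 5.84 V.
k_p = μ_pC_ox · (W/L) = 5.85 mA/V².
V_ov = V_SG − |V_th| = 1.8 − 1.3 = 0.5 V.
Since V_SD = 5.84 V ≥ V_ov = 0.5 V, the device is in saturation.
I_D = ½ k_p V_ov² = 0.5 × 5.85 × 0.5² = 0.731 mA.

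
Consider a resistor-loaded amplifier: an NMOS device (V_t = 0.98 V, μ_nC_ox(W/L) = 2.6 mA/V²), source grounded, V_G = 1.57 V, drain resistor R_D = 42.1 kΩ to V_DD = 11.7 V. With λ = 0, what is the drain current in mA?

I_D = 0.273 mA

V_GS = V_G = 1.57 V, so V_ov = 1.57 − 0.98 = 0.59 V.
Assume saturation: I_D = ½ k_n V_ov² = 0.5 × 2.6 × 0.59² = 0.453 mA, giving V_DS = V_DD − I_D R_D = 11.7 − 0.453 × 42.1 = -7.35 V.
But -7.35 V < V_ov = 0.59 V, so the device is actually in triode.
In triode I_D = k_n[V_ov V_DS − ½ V_DS²] and I_D = (V_DD − V_DS)/R_D. Equating: 54.7 V_DS² − 65.58 V_DS + 11.7 = 0, giving V_DS = 0.218 V (the root below V_ov).
I_D = (11.7 − 0.218) / 42.1 = 0.273 mA.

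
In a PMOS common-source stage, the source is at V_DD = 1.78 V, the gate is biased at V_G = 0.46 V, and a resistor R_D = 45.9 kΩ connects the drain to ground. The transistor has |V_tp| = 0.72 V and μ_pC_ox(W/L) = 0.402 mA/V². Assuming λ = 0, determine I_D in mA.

V_SG = V_DD − V_G = 1.78 − 0.46 = 1.32 V, so V_ov = 1.32 − 0.72 = 0.6 V.
Assume saturation: I_D = ½ k_p V_ov² = 0.5 × 0.402 × 0.6² = 0.0724 mA, giving V_SD = V_DD − I_D R_D = 1.78 − 0.0724 × 45.9 = -1.54 V.
But -1.54 V < V_ov = 0.6 V, so the device is actually in triode.
In triode I_D = k_p[V_ov V_SD − ½ V_SD²] and I_D = (V_DD − V_SD)/R_D. Equating: 9.23 V_SD² − 12.07 V_SD + 1.78 = 0, giving V_SD = 0.169 V (the root below V_ov).
I_D = (1.78 − 0.169) / 45.9 = 0.0351 mA.

I_D = 0.0351 mA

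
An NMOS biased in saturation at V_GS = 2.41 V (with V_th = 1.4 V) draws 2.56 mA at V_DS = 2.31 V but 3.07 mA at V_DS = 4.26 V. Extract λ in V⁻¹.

λ = 0.134 V⁻¹

With V_GS fixed, I_D ∝ (1 + λ V_DS) in saturation, so I_D2/I_D1 = (1 + λ V_DS2)/(1 + λ V_DS1).
3.07/2.56 = 1.199 = (1 + 4.26 λ)/(1 + 2.31 λ).
Solving: λ (I_D1 V_DS2 − I_D2 V_DS1) = I_D2 − I_D1, so λ = (3.07 − 2.56) / (2.56 × 4.26 − 3.07 × 2.31) = 0.51 / 3.81 = 0.134 V⁻¹.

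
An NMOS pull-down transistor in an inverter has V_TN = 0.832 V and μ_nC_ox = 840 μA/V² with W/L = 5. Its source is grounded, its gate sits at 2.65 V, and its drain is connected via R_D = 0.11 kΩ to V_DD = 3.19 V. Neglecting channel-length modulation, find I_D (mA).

I_D = 6.94 mA

V_GS = V_G = 2.65 V, so V_ov = 2.65 − 0.832 = 1.82 V.
k_n = μ_nC_ox · (W/L) = 4.2 mA/V².
Assume saturation: I_D = ½ k_n V_ov² = 0.5 × 4.2 × 1.82² = 6.94 mA, giving V_DS = V_DD − I_D R_D = 3.19 − 6.94 × 0.11 = 2.43 V.
V_DS = 2.43 V ≥ V_ov = 1.82 V, confirming saturation.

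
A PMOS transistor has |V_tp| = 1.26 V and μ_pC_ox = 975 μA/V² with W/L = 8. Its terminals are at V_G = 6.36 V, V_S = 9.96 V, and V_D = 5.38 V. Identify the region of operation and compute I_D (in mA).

Saturation; I_D = 21.4 mA

V_SG = V_S − V_G = 9.96 − 6.36 = 3.6 V; V_SD = V_S − V_D = 9.96 − 5.38 = 4.58 V.
k_p = μ_pC_ox · (W/L) = 7.8 mA/V².
V_ov = V_SG − |V_tp| = 3.6 − 1.26 = 2.34 V.
Since V_SD = 4.58 V ≥ V_ov = 2.34 V, the device is in saturation.
I_D = ½ k_p V_ov² = 0.5 × 7.8 × 2.34² = 21.4 mA.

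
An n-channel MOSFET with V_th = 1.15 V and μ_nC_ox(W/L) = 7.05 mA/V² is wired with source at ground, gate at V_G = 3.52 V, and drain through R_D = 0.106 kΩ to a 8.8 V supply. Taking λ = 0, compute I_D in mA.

I_D = 19.8 mA

V_GS = V_G = 3.52 V, so V_ov = 3.52 − 1.15 = 2.37 V.
Assume saturation: I_D = ½ k_n V_ov² = 0.5 × 7.05 × 2.37² = 19.8 mA, giving V_DS = V_DD − I_D R_D = 8.8 − 19.8 × 0.106 = 6.7 V.
V_DS = 6.7 V ≥ V_ov = 2.37 V, confirming saturation.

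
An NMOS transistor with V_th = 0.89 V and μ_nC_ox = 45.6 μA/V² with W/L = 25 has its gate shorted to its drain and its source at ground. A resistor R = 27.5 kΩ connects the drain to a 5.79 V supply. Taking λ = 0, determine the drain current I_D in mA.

With gate tied to drain, V_GS = V_DS ≥ V_GS − V_th, so the device is in saturation.
k_n = μ_nC_ox · (W/L) = 1.14 mA/V².
KCL at the drain: ½ k_n (V_GS − V_th)² = (V_DD − V_GS)/R.
Let x = V_GS − 0.89. Then 15.7 x² + x − 4.9 = 0, giving x = 0.528 V (positive root), so V_GS = 1.42 V.
I_D = (V_DD − V_GS)/R = (5.79 − 1.42) / 27.5 = 0.159 mA.

I_D = 0.159 mA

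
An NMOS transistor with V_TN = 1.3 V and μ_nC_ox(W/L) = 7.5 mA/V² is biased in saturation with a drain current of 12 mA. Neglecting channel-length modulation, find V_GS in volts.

In saturation I_D = ½ k_n (V_GS − V_TN)², so V_GS − V_TN = √(2 I_D / k_n) = √(2 × 12 / 7.5) = 1.79 V.
V_GS = 1.3 + 1.79 = 3.09 V.

V_GS = 3.09 V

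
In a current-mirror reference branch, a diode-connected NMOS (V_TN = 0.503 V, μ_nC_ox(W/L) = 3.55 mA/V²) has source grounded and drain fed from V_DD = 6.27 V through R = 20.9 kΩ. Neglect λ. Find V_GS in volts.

V_GS = 0.884 V

With gate tied to drain, V_GS = V_DS ≥ V_GS − V_TN, so the device is in saturation.
KCL at the drain: ½ k_n (V_GS − V_TN)² = (V_DD − V_GS)/R.
Let x = V_GS − 0.503. Then 37.1 x² + x − 5.767 = 0, giving x = 0.381 V (positive root), so V_GS = 0.884 V.
I_D = (V_DD − V_GS)/R = (6.27 − 0.884) / 20.9 = 0.258 mA.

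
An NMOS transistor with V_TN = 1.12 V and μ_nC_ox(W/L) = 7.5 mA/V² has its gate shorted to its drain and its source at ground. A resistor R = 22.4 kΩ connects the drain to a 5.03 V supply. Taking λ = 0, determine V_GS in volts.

With gate tied to drain, V_GS = V_DS ≥ V_GS − V_TN, so the device is in saturation.
KCL at the drain: ½ k_n (V_GS − V_TN)² = (V_DD − V_GS)/R.
Let x = V_GS − 1.12. Then 84 x² + x − 3.91 = 0, giving x = 0.21 V (positive root), so V_GS = 1.33 V.
I_D = (V_DD − V_GS)/R = (5.03 − 1.33) / 22.4 = 0.165 mA.

V_GS = 1.33 V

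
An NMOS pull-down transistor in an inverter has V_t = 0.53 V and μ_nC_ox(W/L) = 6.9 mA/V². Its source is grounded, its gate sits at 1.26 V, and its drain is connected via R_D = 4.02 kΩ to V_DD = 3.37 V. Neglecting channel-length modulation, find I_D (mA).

V_GS = V_G = 1.26 V, so V_ov = 1.26 − 0.53 = 0.73 V.
Assume saturation: I_D = ½ k_n V_ov² = 0.5 × 6.9 × 0.73² = 1.84 mA, giving V_DS = V_DD − I_D R_D = 3.37 − 1.84 × 4.02 = -4.02 V.
But -4.02 V < V_ov = 0.73 V, so the device is actually in triode.
In triode I_D = k_n[V_ov V_DS − ½ V_DS²] and I_D = (V_DD − V_DS)/R_D. Equating: 13.9 V_DS² − 21.25 V_DS + 3.37 = 0, giving V_DS = 0.18 V (the root below V_ov).
I_D = (3.37 − 0.18) / 4.02 = 0.794 mA.

I_D = 0.794 mA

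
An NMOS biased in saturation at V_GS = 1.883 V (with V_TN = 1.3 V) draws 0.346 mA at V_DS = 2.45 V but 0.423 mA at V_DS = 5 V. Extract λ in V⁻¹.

λ = 0.111 V⁻¹

With V_GS fixed, I_D ∝ (1 + λ V_DS) in saturation, so I_D2/I_D1 = (1 + λ V_DS2)/(1 + λ V_DS1).
0.423/0.346 = 1.223 = (1 + 5 λ)/(1 + 2.45 λ).
Solving: λ (I_D1 V_DS2 − I_D2 V_DS1) = I_D2 − I_D1, so λ = (0.423 − 0.346) / (0.346 × 5 − 0.423 × 2.45) = 0.077 / 0.694 = 0.111 V⁻¹.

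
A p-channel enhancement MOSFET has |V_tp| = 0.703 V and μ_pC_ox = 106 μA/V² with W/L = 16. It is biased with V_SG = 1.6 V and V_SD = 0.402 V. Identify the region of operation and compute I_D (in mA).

k_p = μ_pC_ox · (W/L) = 1.696 mA/V².
V_ov = V_SG − |V_tp| = 1.6 − 0.703 = 0.897 V.
Since V_SD = 0.402 V < V_ov = 0.897 V, the device is in the triode region.
I_D = k_p [V_ov · V_SD − ½ V_SD²] = 1.696 × [0.897 × 0.402 − 0.5 × 0.402²] = 0.475 mA.

Triode; I_D = 0.475 mA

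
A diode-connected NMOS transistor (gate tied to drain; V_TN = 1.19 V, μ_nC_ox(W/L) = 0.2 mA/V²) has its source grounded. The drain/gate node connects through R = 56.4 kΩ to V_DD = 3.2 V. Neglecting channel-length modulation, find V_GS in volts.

V_GS = 1.70 V

With gate tied to drain, V_GS = V_DS ≥ V_GS − V_TN, so the device is in saturation.
KCL at the drain: ½ k_n (V_GS − V_TN)² = (V_DD − V_GS)/R.
Let x = V_GS − 1.19. Then 5.64 x² + x − 2.01 = 0, giving x = 0.515 V (positive root), so V_GS = 1.7 V.
I_D = (V_DD − V_GS)/R = (3.2 − 1.7) / 56.4 = 0.0265 mA.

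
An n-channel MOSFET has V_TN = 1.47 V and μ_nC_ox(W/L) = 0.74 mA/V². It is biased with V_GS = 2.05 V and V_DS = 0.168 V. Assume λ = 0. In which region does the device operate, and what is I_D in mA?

Triode; I_D = 0.0617 mA

V_ov = V_GS − V_TN = 2.05 − 1.47 = 0.58 V.
Since V_DS = 0.168 V < V_ov = 0.58 V, the device is in the triode region.
I_D = k_n [V_ov · V_DS − ½ V_DS²] = 0.74 × [0.58 × 0.168 − 0.5 × 0.168²] = 0.0617 mA.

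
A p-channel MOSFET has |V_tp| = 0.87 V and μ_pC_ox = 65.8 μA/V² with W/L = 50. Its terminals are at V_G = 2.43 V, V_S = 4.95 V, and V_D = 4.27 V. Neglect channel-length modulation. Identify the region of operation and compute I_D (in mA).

V_SG = V_S − V_G = 4.95 − 2.43 = 2.52 V; V_SD = V_S − V_D = 4.95 − 4.27 = 0.68 V.
k_p = μ_pC_ox · (W/L) = 3.29 mA/V².
V_ov = V_SG − |V_tp| = 2.52 − 0.87 = 1.65 V.
Since V_SD = 0.68 V < V_ov = 1.65 V, the device is in the triode region.
I_D = k_p [V_ov · V_SD − ½ V_SD²] = 3.29 × [1.65 × 0.68 − 0.5 × 0.68²] = 2.93 mA.

Triode; I_D = 2.93 mA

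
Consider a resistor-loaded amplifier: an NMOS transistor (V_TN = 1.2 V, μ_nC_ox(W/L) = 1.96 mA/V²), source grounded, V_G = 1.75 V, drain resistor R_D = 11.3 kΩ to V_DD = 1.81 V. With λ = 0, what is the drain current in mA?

I_D = 0.146 mA

V_GS = V_G = 1.75 V, so V_ov = 1.75 − 1.2 = 0.55 V.
Assume saturation: I_D = ½ k_n V_ov² = 0.5 × 1.96 × 0.55² = 0.296 mA, giving V_DS = V_DD − I_D R_D = 1.81 − 0.296 × 11.3 = -1.54 V.
But -1.54 V < V_ov = 0.55 V, so the device is actually in triode.
In triode I_D = k_n[V_ov V_DS − ½ V_DS²] and I_D = (V_DD − V_DS)/R_D. Equating: 11.1 V_DS² − 13.18 V_DS + 1.81 = 0, giving V_DS = 0.158 V (the root below V_ov).
I_D = (1.81 − 0.158) / 11.3 = 0.146 mA.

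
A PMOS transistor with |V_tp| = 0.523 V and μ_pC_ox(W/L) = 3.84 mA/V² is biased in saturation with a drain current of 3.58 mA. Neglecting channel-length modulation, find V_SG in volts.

In saturation I_D = ½ k_p (V_SG − |V_tp|)², so V_SG − |V_tp| = √(2 I_D / k_p) = √(2 × 3.58 / 3.84) = 1.37 V.
V_SG = 0.523 + 1.37 = 1.89 V.

V_SG = 1.89 V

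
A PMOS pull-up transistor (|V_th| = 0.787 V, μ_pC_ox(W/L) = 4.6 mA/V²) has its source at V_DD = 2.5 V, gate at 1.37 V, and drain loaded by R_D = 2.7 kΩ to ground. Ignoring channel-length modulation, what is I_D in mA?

I_D = 0.271 mA

V_SG = V_DD − V_G = 2.5 − 1.37 = 1.13 V, so V_ov = 1.13 − 0.787 = 0.343 V.
Assume saturation: I_D = ½ k_p V_ov² = 0.5 × 4.6 × 0.343² = 0.271 mA, giving V_SD = V_DD − I_D R_D = 2.5 − 0.271 × 2.7 = 1.77 V.
V_SD = 1.77 V ≥ V_ov = 0.343 V, confirming saturation.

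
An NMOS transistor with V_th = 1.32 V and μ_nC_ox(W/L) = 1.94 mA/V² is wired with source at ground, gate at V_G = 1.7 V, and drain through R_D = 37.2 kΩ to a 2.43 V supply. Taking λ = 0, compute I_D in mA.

V_GS = V_G = 1.7 V, so V_ov = 1.7 − 1.32 = 0.38 V.
Assume saturation: I_D = ½ k_n V_ov² = 0.5 × 1.94 × 0.38² = 0.14 mA, giving V_DS = V_DD − I_D R_D = 2.43 − 0.14 × 37.2 = -2.78 V.
But -2.78 V < V_ov = 0.38 V, so the device is actually in triode.
In triode I_D = k_n[V_ov V_DS − ½ V_DS²] and I_D = (V_DD − V_DS)/R_D. Equating: 36.1 V_DS² − 28.42 V_DS + 2.43 = 0, giving V_DS = 0.0976 V (the root below V_ov).
I_D = (2.43 − 0.0976) / 37.2 = 0.0627 mA.

I_D = 0.0627 mA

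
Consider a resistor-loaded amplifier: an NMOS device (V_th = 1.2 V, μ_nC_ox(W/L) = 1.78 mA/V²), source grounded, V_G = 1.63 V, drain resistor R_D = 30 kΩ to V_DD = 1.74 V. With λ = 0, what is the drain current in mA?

I_D = 0.0553 mA

V_GS = V_G = 1.63 V, so V_ov = 1.63 − 1.2 = 0.43 V.
Assume saturation: I_D = ½ k_n V_ov² = 0.5 × 1.78 × 0.43² = 0.165 mA, giving V_DS = V_DD − I_D R_D = 1.74 − 0.165 × 30 = -3.2 V.
But -3.2 V < V_ov = 0.43 V, so the device is actually in triode.
In triode I_D = k_n[V_ov V_DS − ½ V_DS²] and I_D = (V_DD − V_DS)/R_D. Equating: 26.7 V_DS² − 23.96 V_DS + 1.74 = 0, giving V_DS = 0.0797 V (the root below V_ov).
I_D = (1.74 − 0.0797) / 30 = 0.0553 mA.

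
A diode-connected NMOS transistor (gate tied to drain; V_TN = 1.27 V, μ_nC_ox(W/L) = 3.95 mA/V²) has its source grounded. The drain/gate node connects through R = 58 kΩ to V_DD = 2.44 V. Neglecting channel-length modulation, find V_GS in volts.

V_GS = 1.37 V

With gate tied to drain, V_GS = V_DS ≥ V_GS − V_TN, so the device is in saturation.
KCL at the drain: ½ k_n (V_GS − V_TN)² = (V_DD − V_GS)/R.
Let x = V_GS − 1.27. Then 115 x² + x − 1.17 = 0, giving x = 0.0968 V (positive root), so V_GS = 1.37 V.
I_D = (V_DD − V_GS)/R = (2.44 − 1.37) / 58 = 0.0185 mA.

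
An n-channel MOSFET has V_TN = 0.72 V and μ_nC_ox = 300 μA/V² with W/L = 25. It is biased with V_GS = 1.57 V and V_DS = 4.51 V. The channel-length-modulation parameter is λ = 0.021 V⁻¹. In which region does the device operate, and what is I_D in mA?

Saturation; I_D = 2.97 mA

k_n = μ_nC_ox · (W/L) = 7.5 mA/V².
V_ov = V_GS − V_TN = 1.57 − 0.72 = 0.85 V.
Since V_DS = 4.51 V ≥ V_ov = 0.85 V, the device is in saturation.
I_D = ½ k_n V_ov² (1 + λ V_DS) = 0.5 × 7.5 × 0.85² × (1 + 0.021 × 4.51) = 2.97 mA.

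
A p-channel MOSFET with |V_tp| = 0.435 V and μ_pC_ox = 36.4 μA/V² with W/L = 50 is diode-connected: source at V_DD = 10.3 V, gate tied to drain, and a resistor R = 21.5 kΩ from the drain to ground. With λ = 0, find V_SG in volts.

With gate tied to drain, V_SG = V_SD ≥ V_SG − |V_tp|, so the device is in saturation.
k_p = μ_pC_ox · (W/L) = 1.82 mA/V².
KCL at the drain: ½ k_p (V_SG − |V_tp|)² = (V_DD − V_SG)/R.
Let x = V_SG − 0.435. Then 19.6 x² + x − 9.865 = 0, giving x = 0.685 V (positive root), so V_SG = 1.12 V.
I_D = (V_DD − V_SG)/R = (10.3 − 1.12) / 21.5 = 0.427 mA.

V_SG = 1.12 V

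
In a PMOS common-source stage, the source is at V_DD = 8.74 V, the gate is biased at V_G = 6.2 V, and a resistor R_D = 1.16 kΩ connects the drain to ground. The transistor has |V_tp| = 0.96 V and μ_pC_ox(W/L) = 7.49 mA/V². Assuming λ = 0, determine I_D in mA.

V_SG = V_DD − V_G = 8.74 − 6.2 = 2.54 V, so V_ov = 2.54 − 0.96 = 1.58 V.
Assume saturation: I_D = ½ k_p V_ov² = 0.5 × 7.49 × 1.58² = 9.35 mA, giving V_SD = V_DD − I_D R_D = 8.74 − 9.35 × 1.16 = -2.1 V.
But -2.1 V < V_ov = 1.58 V, so the device is actually in triode.
In triode I_D = k_p[V_ov V_SD − ½ V_SD²] and I_D = (V_DD − V_SD)/R_D. Equating: 4.34 V_SD² − 14.73 V_SD + 8.74 = 0, giving V_SD = 0.767 V (the root below V_ov).
I_D = (8.74 − 0.767) / 1.16 = 6.87 mA.

I_D = 6.87 mA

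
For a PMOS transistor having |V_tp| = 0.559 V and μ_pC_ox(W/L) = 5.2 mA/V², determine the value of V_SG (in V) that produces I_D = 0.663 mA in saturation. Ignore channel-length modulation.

V_SG = 1.06 V

In saturation I_D = ½ k_p (V_SG − |V_tp|)², so V_SG − |V_tp| = √(2 I_D / k_p) = √(2 × 0.663 / 5.2) = 0.505 V.
V_SG = 0.559 + 0.505 = 1.06 V.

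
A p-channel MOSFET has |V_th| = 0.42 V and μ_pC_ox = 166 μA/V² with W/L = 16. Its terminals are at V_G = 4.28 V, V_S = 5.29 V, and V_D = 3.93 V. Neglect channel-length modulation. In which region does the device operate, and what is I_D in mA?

Saturation; I_D = 0.462 mA

V_SG = V_S − V_G = 5.29 − 4.28 = 1.01 V; V_SD = V_S − V_D = 5.29 − 3.93 = 1.36 V.
k_p = μ_pC_ox · (W/L) = 2.656 mA/V².
V_ov = V_SG − |V_th| = 1.01 − 0.42 = 0.59 V.
Since V_SD = 1.36 V ≥ V_ov = 0.59 V, the device is in saturation.
I_D = ½ k_p V_ov² = 0.5 × 2.656 × 0.59² = 0.462 mA.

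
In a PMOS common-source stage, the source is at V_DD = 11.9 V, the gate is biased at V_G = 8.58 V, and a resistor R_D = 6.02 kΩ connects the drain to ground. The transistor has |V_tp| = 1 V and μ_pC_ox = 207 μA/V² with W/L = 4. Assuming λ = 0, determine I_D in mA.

V_SG = V_DD − V_G = 11.9 − 8.58 = 3.32 V, so V_ov = 3.32 − 1 = 2.32 V.
k_p = μ_pC_ox · (W/L) = 0.828 mA/V².
Assume saturation: I_D = ½ k_p V_ov² = 0.5 × 0.828 × 2.32² = 2.23 mA, giving V_SD = V_DD − I_D R_D = 11.9 − 2.23 × 6.02 = -1.51 V.
But -1.51 V < V_ov = 2.32 V, so the device is actually in triode.
In triode I_D = k_p[V_ov V_SD − ½ V_SD²] and I_D = (V_DD − V_SD)/R_D. Equating: 2.49 V_SD² − 12.56 V_SD + 11.9 = 0, giving V_SD = 1.26 V (the root below V_ov).
I_D = (11.9 − 1.26) / 6.02 = 1.77 mA.

I_D = 1.77 mA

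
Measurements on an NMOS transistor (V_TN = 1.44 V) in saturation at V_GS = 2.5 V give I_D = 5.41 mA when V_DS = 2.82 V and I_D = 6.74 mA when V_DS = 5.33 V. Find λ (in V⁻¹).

With V_GS fixed, I_D ∝ (1 + λ V_DS) in saturation, so I_D2/I_D1 = (1 + λ V_DS2)/(1 + λ V_DS1).
6.74/5.41 = 1.246 = (1 + 5.33 λ)/(1 + 2.82 λ).
Solving: λ (I_D1 V_DS2 − I_D2 V_DS1) = I_D2 − I_D1, so λ = (6.74 − 5.41) / (5.41 × 5.33 − 6.74 × 2.82) = 1.33 / 9.83 = 0.135 V⁻¹.

λ = 0.135 V⁻¹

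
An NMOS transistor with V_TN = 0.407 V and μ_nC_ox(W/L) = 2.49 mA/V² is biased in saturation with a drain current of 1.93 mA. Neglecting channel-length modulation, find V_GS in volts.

V_GS = 1.65 V

In saturation I_D = ½ k_n (V_GS − V_TN)², so V_GS − V_TN = √(2 I_D / k_n) = √(2 × 1.93 / 2.49) = 1.25 V.
V_GS = 0.407 + 1.25 = 1.65 V.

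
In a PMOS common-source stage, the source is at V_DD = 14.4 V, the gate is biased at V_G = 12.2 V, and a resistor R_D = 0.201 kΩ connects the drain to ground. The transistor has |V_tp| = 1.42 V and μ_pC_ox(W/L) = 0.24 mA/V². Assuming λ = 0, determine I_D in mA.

V_SG = V_DD − V_G = 14.4 − 12.2 = 2.2 V, so V_ov = 2.2 − 1.42 = 0.78 V.
Assume saturation: I_D = ½ k_p V_ov² = 0.5 × 0.24 × 0.78² = 0.073 mA, giving V_SD = V_DD − I_D R_D = 14.4 − 0.073 × 0.201 = 14.4 V.
V_SD = 14.4 V ≥ V_ov = 0.78 V, confirming saturation.

I_D = 0.0730 mA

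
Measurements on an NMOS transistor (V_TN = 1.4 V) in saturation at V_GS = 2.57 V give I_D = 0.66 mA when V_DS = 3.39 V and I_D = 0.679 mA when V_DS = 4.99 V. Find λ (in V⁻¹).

λ = 0.0192 V⁻¹

With V_GS fixed, I_D ∝ (1 + λ V_DS) in saturation, so I_D2/I_D1 = (1 + λ V_DS2)/(1 + λ V_DS1).
0.679/0.66 = 1.029 = (1 + 4.99 λ)/(1 + 3.39 λ).
Solving: λ (I_D1 V_DS2 − I_D2 V_DS1) = I_D2 − I_D1, so λ = (0.679 − 0.66) / (0.66 × 4.99 − 0.679 × 3.39) = 0.019 / 0.992 = 0.0192 V⁻¹.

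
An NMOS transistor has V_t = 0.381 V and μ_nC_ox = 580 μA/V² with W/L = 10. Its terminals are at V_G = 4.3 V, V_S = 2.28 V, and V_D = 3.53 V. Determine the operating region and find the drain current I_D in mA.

V_GS = V_G − V_S = 4.3 − 2.28 = 2.02 V; V_DS = V_D − V_S = 3.53 − 2.28 = 1.25 V.
k_n = μ_nC_ox · (W/L) = 5.8 mA/V².
V_ov = V_GS − V_t = 2.02 − 0.381 = 1.64 V.
Since V_DS = 1.25 V < V_ov = 1.64 V, the device is in the triode region.
I_D = k_n [V_ov · V_DS − ½ V_DS²] = 5.8 × [1.64 × 1.25 − 0.5 × 1.25²] = 7.35 mA.

Triode; I_D = 7.35 mA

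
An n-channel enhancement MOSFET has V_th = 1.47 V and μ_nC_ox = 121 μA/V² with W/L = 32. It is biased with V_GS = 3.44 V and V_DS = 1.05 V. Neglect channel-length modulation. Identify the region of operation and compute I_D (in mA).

Triode; I_D = 5.87 mA

k_n = μ_nC_ox · (W/L) = 3.872 mA/V².
V_ov = V_GS − V_th = 3.44 − 1.47 = 1.97 V.
Since V_DS = 1.05 V < V_ov = 1.97 V, the device is in the triode region.
I_D = k_n [V_ov · V_DS − ½ V_DS²] = 3.872 × [1.97 × 1.05 − 0.5 × 1.05²] = 5.87 mA.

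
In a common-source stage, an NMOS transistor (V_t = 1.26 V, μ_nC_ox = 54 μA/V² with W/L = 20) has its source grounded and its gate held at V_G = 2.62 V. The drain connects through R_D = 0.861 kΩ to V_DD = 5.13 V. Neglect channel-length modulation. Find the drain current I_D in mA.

V_GS = V_G = 2.62 V, so V_ov = 2.62 − 1.26 = 1.36 V.
k_n = μ_nC_ox · (W/L) = 1.08 mA/V².
Assume saturation: I_D = ½ k_n V_ov² = 0.5 × 1.08 × 1.36² = 0.999 mA, giving V_DS = V_DD − I_D R_D = 5.13 − 0.999 × 0.861 = 4.27 V.
V_DS = 4.27 V ≥ V_ov = 1.36 V, confirming saturation.

I_D = 0.999 mA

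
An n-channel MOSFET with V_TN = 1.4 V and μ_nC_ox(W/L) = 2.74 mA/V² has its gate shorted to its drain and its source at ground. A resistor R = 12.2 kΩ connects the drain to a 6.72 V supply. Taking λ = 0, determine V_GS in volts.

With gate tied to drain, V_GS = V_DS ≥ V_GS − V_TN, so the device is in saturation.
KCL at the drain: ½ k_n (V_GS − V_TN)² = (V_DD − V_GS)/R.
Let x = V_GS − 1.4. Then 16.7 x² + x − 5.32 = 0, giving x = 0.535 V (positive root), so V_GS = 1.94 V.
I_D = (V_DD − V_GS)/R = (6.72 − 1.94) / 12.2 = 0.392 mA.

V_GS = 1.94 V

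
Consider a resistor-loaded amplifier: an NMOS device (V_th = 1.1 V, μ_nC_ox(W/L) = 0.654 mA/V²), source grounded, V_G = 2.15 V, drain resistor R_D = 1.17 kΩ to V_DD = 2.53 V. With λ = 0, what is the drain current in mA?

I_D = 0.361 mA

V_GS = V_G = 2.15 V, so V_ov = 2.15 − 1.1 = 1.05 V.
Assume saturation: I_D = ½ k_n V_ov² = 0.5 × 0.654 × 1.05² = 0.361 mA, giving V_DS = V_DD − I_D R_D = 2.53 − 0.361 × 1.17 = 2.11 V.
V_DS = 2.11 V ≥ V_ov = 1.05 V, confirming saturation.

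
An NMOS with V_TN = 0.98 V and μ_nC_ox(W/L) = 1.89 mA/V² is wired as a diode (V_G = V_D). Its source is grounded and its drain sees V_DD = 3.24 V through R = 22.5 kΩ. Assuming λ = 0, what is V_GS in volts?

With gate tied to drain, V_GS = V_DS ≥ V_GS − V_TN, so the device is in saturation.
KCL at the drain: ½ k_n (V_GS − V_TN)² = (V_DD − V_GS)/R.
Let x = V_GS − 0.98. Then 21.3 x² + x − 2.26 = 0, giving x = 0.303 V (positive root), so V_GS = 1.28 V.
I_D = (V_DD − V_GS)/R = (3.24 − 1.28) / 22.5 = 0.087 mA.

V_GS = 1.28 V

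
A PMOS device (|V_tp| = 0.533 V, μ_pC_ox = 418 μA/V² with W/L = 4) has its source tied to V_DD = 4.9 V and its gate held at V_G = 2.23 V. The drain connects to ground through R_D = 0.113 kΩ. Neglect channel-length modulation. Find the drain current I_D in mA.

V_SG = V_DD − V_G = 4.9 − 2.23 = 2.67 V, so V_ov = 2.67 − 0.533 = 2.14 V.
k_p = μ_pC_ox · (W/L) = 1.672 mA/V².
Assume saturation: I_D = ½ k_p V_ov² = 0.5 × 1.672 × 2.14² = 3.82 mA, giving V_SD = V_DD − I_D R_D = 4.9 − 3.82 × 0.113 = 4.47 V.
V_SD = 4.47 V ≥ V_ov = 2.14 V, confirming saturation.

I_D = 3.82 mA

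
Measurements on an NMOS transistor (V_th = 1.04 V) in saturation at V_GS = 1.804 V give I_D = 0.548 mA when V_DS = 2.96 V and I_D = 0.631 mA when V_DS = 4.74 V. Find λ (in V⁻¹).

With V_GS fixed, I_D ∝ (1 + λ V_DS) in saturation, so I_D2/I_D1 = (1 + λ V_DS2)/(1 + λ V_DS1).
0.631/0.548 = 1.151 = (1 + 4.74 λ)/(1 + 2.96 λ).
Solving: λ (I_D1 V_DS2 − I_D2 V_DS1) = I_D2 − I_D1, so λ = (0.631 − 0.548) / (0.548 × 4.74 − 0.631 × 2.96) = 0.083 / 0.73 = 0.114 V⁻¹.

λ = 0.114 V⁻¹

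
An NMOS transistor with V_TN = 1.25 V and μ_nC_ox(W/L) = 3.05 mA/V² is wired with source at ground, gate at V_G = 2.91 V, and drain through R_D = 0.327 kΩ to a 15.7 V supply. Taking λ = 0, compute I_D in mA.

I_D = 4.20 mA

V_GS = V_G = 2.91 V, so V_ov = 2.91 − 1.25 = 1.66 V.
Assume saturation: I_D = ½ k_n V_ov² = 0.5 × 3.05 × 1.66² = 4.2 mA, giving V_DS = V_DD − I_D R_D = 15.7 − 4.2 × 0.327 = 14.3 V.
V_DS = 14.3 V ≥ V_ov = 1.66 V, confirming saturation.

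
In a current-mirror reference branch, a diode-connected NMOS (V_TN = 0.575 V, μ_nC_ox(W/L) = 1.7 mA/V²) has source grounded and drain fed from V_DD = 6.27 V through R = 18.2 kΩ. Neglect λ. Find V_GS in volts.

V_GS = 1.15 V

With gate tied to drain, V_GS = V_DS ≥ V_GS − V_TN, so the device is in saturation.
KCL at the drain: ½ k_n (V_GS − V_TN)² = (V_DD − V_GS)/R.
Let x = V_GS − 0.575. Then 15.5 x² + x − 5.695 = 0, giving x = 0.575 V (positive root), so V_GS = 1.15 V.
I_D = (V_DD − V_GS)/R = (6.27 − 1.15) / 18.2 = 0.281 mA.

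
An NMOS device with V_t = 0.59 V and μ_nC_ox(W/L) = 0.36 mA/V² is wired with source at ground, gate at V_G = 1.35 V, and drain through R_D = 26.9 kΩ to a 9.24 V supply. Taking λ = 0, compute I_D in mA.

V_GS = V_G = 1.35 V, so V_ov = 1.35 − 0.59 = 0.76 V.
Assume saturation: I_D = ½ k_n V_ov² = 0.5 × 0.36 × 0.76² = 0.104 mA, giving V_DS = V_DD − I_D R_D = 9.24 − 0.104 × 26.9 = 6.44 V.
V_DS = 6.44 V ≥ V_ov = 0.76 V, confirming saturation.

I_D = 0.104 mA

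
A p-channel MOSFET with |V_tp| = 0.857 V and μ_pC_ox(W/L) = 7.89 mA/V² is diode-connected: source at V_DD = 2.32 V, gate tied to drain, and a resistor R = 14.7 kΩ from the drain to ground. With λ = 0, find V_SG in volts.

With gate tied to drain, V_SG = V_SD ≥ V_SG − |V_tp|, so the device is in saturation.
KCL at the drain: ½ k_p (V_SG − |V_tp|)² = (V_DD − V_SG)/R.
Let x = V_SG − 0.857. Then 58 x² + x − 1.463 = 0, giving x = 0.15 V (positive root), so V_SG = 1.01 V.
I_D = (V_DD − V_SG)/R = (2.32 − 1.01) / 14.7 = 0.0893 mA.

V_SG = 1.01 V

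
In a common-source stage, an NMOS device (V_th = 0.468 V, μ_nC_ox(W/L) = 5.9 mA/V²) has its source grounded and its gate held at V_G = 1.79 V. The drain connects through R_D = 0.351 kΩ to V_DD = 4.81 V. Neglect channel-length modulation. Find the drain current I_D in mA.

I_D = 5.16 mA

V_GS = V_G = 1.79 V, so V_ov = 1.79 − 0.468 = 1.32 V.
Assume saturation: I_D = ½ k_n V_ov² = 0.5 × 5.9 × 1.32² = 5.16 mA, giving V_DS = V_DD − I_D R_D = 4.81 − 5.16 × 0.351 = 3 V.
V_DS = 3 V ≥ V_ov = 1.32 V, confirming saturation.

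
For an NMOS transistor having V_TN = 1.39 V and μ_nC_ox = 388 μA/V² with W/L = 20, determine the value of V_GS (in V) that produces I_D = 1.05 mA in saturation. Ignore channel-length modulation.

V_GS = 1.91 V

k_n = μ_nC_ox · (W/L) = 7.76 mA/V².
In saturation I_D = ½ k_n (V_GS − V_TN)², so V_GS − V_TN = √(2 I_D / k_n) = √(2 × 1.05 / 7.76) = 0.52 V.
V_GS = 1.39 + 0.52 = 1.91 V.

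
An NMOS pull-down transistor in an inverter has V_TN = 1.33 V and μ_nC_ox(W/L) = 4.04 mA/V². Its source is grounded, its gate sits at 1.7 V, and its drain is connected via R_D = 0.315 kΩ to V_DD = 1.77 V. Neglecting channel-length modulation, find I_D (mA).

V_GS = V_G = 1.7 V, so V_ov = 1.7 − 1.33 = 0.37 V.
Assume saturation: I_D = ½ k_n V_ov² = 0.5 × 4.04 × 0.37² = 0.277 mA, giving V_DS = V_DD − I_D R_D = 1.77 − 0.277 × 0.315 = 1.68 V.
V_DS = 1.68 V ≥ V_ov = 0.37 V, confirming saturation.

I_D = 0.277 mA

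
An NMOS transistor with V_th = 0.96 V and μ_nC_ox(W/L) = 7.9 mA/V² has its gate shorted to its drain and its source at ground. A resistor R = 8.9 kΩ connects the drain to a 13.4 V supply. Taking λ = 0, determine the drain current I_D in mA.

I_D = 1.33 mA

With gate tied to drain, V_GS = V_DS ≥ V_GS − V_th, so the device is in saturation.
KCL at the drain: ½ k_n (V_GS − V_th)² = (V_DD − V_GS)/R.
Let x = V_GS − 0.96. Then 35.2 x² + x − 12.44 = 0, giving x = 0.581 V (positive root), so V_GS = 1.54 V.
I_D = (V_DD − V_GS)/R = (13.4 − 1.54) / 8.9 = 1.33 mA.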